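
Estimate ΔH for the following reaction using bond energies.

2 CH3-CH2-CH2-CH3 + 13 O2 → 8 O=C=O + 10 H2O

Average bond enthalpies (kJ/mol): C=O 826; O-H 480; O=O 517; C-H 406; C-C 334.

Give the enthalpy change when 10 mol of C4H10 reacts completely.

Bonds broken (reactants):
  C-C: 6 × 334 = 2004
  C-H: 20 × 406 = 8120
  O=O: 13 × 517 = 6721
  Σ(broken) = 16845 kJ
Bonds formed (products):
  C=O: 16 × 826 = 13216
  O-H: 20 × 480 = 9600
  Σ(formed) = 22816 kJ
ΔH = Σ(broken) − Σ(formed) = 16845 − 22816 = −5971 kJ
For 5× the reaction as written: 5 × (−5971) = −29855 kJ

ΔH = −29855 kJ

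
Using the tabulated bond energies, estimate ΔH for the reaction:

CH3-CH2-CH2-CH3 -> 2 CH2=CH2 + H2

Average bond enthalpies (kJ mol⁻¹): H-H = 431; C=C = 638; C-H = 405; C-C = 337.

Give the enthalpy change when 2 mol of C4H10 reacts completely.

ΔH = +228 kJ

Bonds broken (reactants):
  C-C: 3 × 337 = 1011
  C-H: 10 × 405 = 4050
  Σ(broken) = 5061 kJ
Bonds formed (products):
  C-H: 8 × 405 = 3240
  C=C: 2 × 638 = 1276
  H-H: 1 × 431 = 431
  Σ(formed) = 4947 kJ
ΔH = Σ(broken) − Σ(formed) = 5061 − 4947 = +114 kJ
For 2× the reaction as written: 2 × (+114) = +228 kJ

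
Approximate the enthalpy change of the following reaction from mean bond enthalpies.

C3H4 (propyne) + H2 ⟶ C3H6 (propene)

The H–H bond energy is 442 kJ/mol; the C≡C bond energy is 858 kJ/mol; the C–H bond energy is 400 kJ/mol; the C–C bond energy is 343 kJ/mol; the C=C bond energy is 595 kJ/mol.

Bonds broken (reactants):
  C≡C: 1 × 858 = 858
  C–C: 1 × 343 = 343
  C–H: 4 × 400 = 1600
  H–H: 1 × 442 = 442
  Σ(broken) = 3243 kJ
Bonds formed (products):
  C–C: 1 × 343 = 343
  C–H: 6 × 400 = 2400
  C=C: 1 × 595 = 595
  Σ(formed) = 3338 kJ
ΔH = Σ(broken) − Σ(formed) = 3243 − 3338 = −95 kJ

ΔH ≈ −95 kJ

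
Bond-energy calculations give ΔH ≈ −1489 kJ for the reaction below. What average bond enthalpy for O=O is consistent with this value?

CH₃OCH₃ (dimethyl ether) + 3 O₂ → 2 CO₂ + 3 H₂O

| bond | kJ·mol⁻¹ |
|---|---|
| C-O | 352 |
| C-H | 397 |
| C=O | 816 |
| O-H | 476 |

D(O=O) ≈ 515 kJ/mol

Let D be the O=O bond energy.
Σ(broken) = 6×397 + 2×352 + 3×D = 3086 + 3D
Σ(formed) = 4×816 + 6×476 = 6120
ΔH = Σ(broken) − Σ(formed) = (3086 + 3D) − (6120) = −3034 + 3D
Setting this equal to −1489 kJ gives 3D = 1545, so D = 515 kJ/mol.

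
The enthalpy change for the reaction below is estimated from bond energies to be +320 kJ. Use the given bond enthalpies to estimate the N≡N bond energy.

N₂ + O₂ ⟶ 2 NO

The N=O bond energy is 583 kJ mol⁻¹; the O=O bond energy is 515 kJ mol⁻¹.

Let D be the N≡N bond energy.
Σ(broken) = 1×D + 1×515 = 515 + D
Σ(formed) = 2×583 = 1166
ΔH = Σ(broken) − Σ(formed) = (515 + D) − (1166) = −651 + D
Setting this equal to +320 kJ gives D = 971 kJ/mol.

D(N≡N) ≈ 971 kJ/mol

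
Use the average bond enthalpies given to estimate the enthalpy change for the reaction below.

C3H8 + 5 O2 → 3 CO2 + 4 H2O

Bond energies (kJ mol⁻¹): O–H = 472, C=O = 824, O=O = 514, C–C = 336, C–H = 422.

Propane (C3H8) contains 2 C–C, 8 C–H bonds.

ΔH ≈ −2102 kJ

Bonds broken (reactants):
  C–C: 2 × 336 = 672
  C–H: 8 × 422 = 3376
  O=O: 5 × 514 = 2570
  Σ(broken) = 6618 kJ
Bonds formed (products):
  C=O: 6 × 824 = 4944
  O–H: 8 × 472 = 3776
  Σ(formed) = 8720 kJ
ΔH = Σ(broken) − Σ(formed) = 6618 − 8720 = −2102 kJ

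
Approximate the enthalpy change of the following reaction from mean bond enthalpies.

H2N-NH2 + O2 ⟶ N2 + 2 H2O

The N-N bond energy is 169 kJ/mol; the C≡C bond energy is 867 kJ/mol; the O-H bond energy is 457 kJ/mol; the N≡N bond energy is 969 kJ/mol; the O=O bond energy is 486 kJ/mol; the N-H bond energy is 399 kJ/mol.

Bonds broken (reactants):
  N-H: 4 × 399 = 1596
  N-N: 1 × 169 = 169
  O=O: 1 × 486 = 486
  Σ(broken) = 2251 kJ
Bonds formed (products):
  N≡N: 1 × 969 = 969
  O-H: 4 × 457 = 1828
  Σ(formed) = 2797 kJ
ΔH = Σ(broken) − Σ(formed) = 2251 − 2797 = −546 kJ

ΔH ≈ −546 kJ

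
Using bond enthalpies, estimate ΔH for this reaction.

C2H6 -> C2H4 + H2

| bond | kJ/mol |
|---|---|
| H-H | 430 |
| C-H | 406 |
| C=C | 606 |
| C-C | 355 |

ΔH ≈ +131 kJ

Bonds broken (reactants):
  C-C: 1 × 355 = 355
  C-H: 6 × 406 = 2436
  Σ(broken) = 2791 kJ
Bonds formed (products):
  C-H: 4 × 406 = 1624
  C=C: 1 × 606 = 606
  H-H: 1 × 430 = 430
  Σ(formed) = 2660 kJ
ΔH = Σ(broken) − Σ(formed) = 2791 − 2660 = +131 kJ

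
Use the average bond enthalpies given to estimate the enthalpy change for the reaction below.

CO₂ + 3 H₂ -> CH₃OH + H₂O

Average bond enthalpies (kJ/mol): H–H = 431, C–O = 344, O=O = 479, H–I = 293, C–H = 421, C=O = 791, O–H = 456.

Bonds broken (reactants):
  C=O: 2 × 791 = 1582
  H–H: 3 × 431 = 1293
  Σ(broken) = 2875 kJ
Bonds formed (products):
  C–H: 3 × 421 = 1263
  C–O: 1 × 344 = 344
  O–H: 3 × 456 = 1368
  Σ(formed) = 2975 kJ
ΔH = Σ(broken) − Σ(formed) = 2875 − 2975 = −100 kJ

ΔH ≈ −100 kJ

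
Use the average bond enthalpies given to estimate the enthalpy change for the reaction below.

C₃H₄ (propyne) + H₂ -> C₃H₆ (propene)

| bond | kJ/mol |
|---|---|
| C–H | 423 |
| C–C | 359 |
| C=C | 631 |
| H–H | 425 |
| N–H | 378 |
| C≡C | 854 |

ΔH ≈ −198 kJ

Bonds broken (reactants):
  C≡C: 1 × 854 = 854
  C–C: 1 × 359 = 359
  C–H: 4 × 423 = 1692
  H–H: 1 × 425 = 425
  Σ(broken) = 3330 kJ
Bonds formed (products):
  C–C: 1 × 359 = 359
  C–H: 6 × 423 = 2538
  C=C: 1 × 631 = 631
  Σ(formed) = 3528 kJ
ΔH = Σ(broken) − Σ(formed) = 3330 − 3528 = −198 kJ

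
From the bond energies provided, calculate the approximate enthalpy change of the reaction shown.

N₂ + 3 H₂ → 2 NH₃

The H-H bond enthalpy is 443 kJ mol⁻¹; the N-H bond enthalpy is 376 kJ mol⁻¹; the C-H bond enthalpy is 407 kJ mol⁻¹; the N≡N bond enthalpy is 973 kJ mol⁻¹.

ΔH ≈ +46 kJ

Bonds broken (reactants):
  H-H: 3 × 443 = 1329
  N≡N: 1 × 973 = 973
  Σ(broken) = 2302 kJ
Bonds formed (products):
  N-H: 6 × 376 = 2256
  Σ(formed) = 2256 kJ
ΔH = Σ(broken) − Σ(formed) = 2302 − 2256 = +46 kJ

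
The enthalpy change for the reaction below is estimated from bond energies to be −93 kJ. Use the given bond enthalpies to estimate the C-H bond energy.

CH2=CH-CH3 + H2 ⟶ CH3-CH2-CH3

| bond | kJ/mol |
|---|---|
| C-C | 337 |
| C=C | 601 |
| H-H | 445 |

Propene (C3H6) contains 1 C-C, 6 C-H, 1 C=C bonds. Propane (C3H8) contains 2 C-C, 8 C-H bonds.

Let D be the C-H bond energy.
Σ(broken) = 1×337 + 6×D + 1×601 + 1×445 = 1383 + 6D
Σ(formed) = 2×337 + 8×D = 674 + 8D
ΔH = Σ(broken) − Σ(formed) = (1383 + 6D) − (674 + 8D) = +709 − 2D
Setting this equal to −93 kJ gives 2D = 802, so D = 401 kJ/mol.

D(C-H) ≈ 401 kJ/mol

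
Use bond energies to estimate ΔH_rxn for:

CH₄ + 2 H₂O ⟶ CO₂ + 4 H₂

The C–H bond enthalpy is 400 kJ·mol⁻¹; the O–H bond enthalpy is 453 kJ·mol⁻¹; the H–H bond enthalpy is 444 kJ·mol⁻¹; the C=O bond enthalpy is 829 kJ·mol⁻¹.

Bonds broken (reactants):
  C–H: 4 × 400 = 1600
  O–H: 4 × 453 = 1812
  Σ(broken) = 3412 kJ
Bonds formed (products):
  C=O: 2 × 829 = 1658
  H–H: 4 × 444 = 1776
  Σ(formed) = 3434 kJ
ΔH = Σ(broken) − Σ(formed) = 3412 − 3434 = −22 kJ

ΔH ≈ −22 kJ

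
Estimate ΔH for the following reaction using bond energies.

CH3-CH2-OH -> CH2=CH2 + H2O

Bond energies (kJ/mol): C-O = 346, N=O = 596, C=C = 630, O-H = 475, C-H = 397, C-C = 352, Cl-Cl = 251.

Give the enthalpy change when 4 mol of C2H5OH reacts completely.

ΔH = −40 kJ

Bonds broken (reactants):
  C-C: 1 × 352 = 352
  C-H: 5 × 397 = 1985
  C-O: 1 × 346 = 346
  O-H: 1 × 475 = 475
  Σ(broken) = 3158 kJ
Bonds formed (products):
  C-H: 4 × 397 = 1588
  C=C: 1 × 630 = 630
  O-H: 2 × 475 = 950
  Σ(formed) = 3168 kJ
ΔH = Σ(broken) − Σ(formed) = 3158 − 3168 = −10 kJ
For 4× the reaction as written: 4 × (−10) = −40 kJ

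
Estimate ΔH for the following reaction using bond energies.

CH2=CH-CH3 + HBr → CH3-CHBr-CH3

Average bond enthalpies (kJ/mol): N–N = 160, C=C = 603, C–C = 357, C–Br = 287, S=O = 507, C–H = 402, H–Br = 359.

ΔH ≈ −84 kJ

Bonds broken (reactants):
  C–C: 1 × 357 = 357
  C–H: 6 × 402 = 2412
  C=C: 1 × 603 = 603
  H–Br: 1 × 359 = 359
  Σ(broken) = 3731 kJ
Bonds formed (products):
  C–Br: 1 × 287 = 287
  C–C: 2 × 357 = 714
  C–H: 7 × 402 = 2814
  Σ(formed) = 3815 kJ
ΔH = Σ(broken) − Σ(formed) = 3731 − 3815 = −84 kJ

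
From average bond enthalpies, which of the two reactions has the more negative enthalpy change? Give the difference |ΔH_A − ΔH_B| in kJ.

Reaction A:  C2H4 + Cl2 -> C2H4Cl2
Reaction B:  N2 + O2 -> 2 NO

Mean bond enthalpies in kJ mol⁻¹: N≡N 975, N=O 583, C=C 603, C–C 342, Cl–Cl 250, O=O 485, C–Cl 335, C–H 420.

Reaction A:
  Bonds broken (reactants):
    C–H: 4 × 420 = 1680
    C=C: 1 × 603 = 603
    Cl–Cl: 1 × 250 = 250
    Σ(broken) = 2533 kJ
  Bonds formed (products):
    C–C: 1 × 342 = 342
    C–Cl: 2 × 335 = 670
    C–H: 4 × 420 = 1680
    Σ(formed) = 2692 kJ
  ΔH_A = 2533 − 2692 = −159 kJ
Reaction B:
  Bonds broken (reactants):
    N≡N: 1 × 975 = 975
    O=O: 1 × 485 = 485
    Σ(broken) = 1460 kJ
  Bonds formed (products):
    N=O: 2 × 583 = 1166
    Σ(formed) = 1166 kJ
  ΔH_B = 1460 − 1166 = +294 kJ
ΔH_A − ΔH_B = −453 kJ, so reaction A has the more negative ΔH; |ΔH_A − ΔH_B| = 453 kJ.

Reaction A, by 453 kJ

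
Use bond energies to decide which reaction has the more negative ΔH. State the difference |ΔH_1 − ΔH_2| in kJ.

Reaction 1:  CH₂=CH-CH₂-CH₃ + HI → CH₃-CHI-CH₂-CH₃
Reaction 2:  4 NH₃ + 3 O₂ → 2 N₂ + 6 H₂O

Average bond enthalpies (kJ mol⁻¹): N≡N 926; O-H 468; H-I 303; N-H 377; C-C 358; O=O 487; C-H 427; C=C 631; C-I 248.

Reaction 1:
  Bonds broken (reactants):
    C-C: 2 × 358 = 716
    C-H: 8 × 427 = 3416
    C=C: 1 × 631 = 631
    H-I: 1 × 303 = 303
    Σ(broken) = 5066 kJ
  Bonds formed (products):
    C-C: 3 × 358 = 1074
    C-H: 9 × 427 = 3843
    C-I: 1 × 248 = 248
    Σ(formed) = 5165 kJ
  ΔH_1 = 5066 − 5165 = −99 kJ
Reaction 2:
  Bonds broken (reactants):
    N-H: 12 × 377 = 4524
    O=O: 3 × 487 = 1461
    Σ(broken) = 5985 kJ
  Bonds formed (products):
    N≡N: 2 × 926 = 1852
    O-H: 12 × 468 = 5616
    Σ(formed) = 7468 kJ
  ΔH_2 = 5985 − 7468 = −1483 kJ
ΔH_1 − ΔH_2 = +1384 kJ, so reaction 2 has the more negative ΔH; |ΔH_1 − ΔH_2| = 1384 kJ.

Reaction 2, by 1384 kJ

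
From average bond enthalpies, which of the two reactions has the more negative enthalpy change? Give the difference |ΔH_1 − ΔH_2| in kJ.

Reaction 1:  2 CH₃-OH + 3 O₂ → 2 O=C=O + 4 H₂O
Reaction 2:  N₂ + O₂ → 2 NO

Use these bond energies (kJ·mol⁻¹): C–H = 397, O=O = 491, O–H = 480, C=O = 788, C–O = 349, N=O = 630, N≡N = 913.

Reaction 1, by 1623 kJ

Reaction 1:
  Bonds broken (reactants):
    C–H: 6 × 397 = 2382
    C–O: 2 × 349 = 698
    O–H: 2 × 480 = 960
    O=O: 3 × 491 = 1473
    Σ(broken) = 5513 kJ
  Bonds formed (products):
    C=O: 4 × 788 = 3152
    O–H: 8 × 480 = 3840
    Σ(formed) = 6992 kJ
  ΔH_1 = 5513 − 6992 = −1479 kJ
Reaction 2:
  Bonds broken (reactants):
    N≡N: 1 × 913 = 913
    O=O: 1 × 491 = 491
    Σ(broken) = 1404 kJ
  Bonds formed (products):
    N=O: 2 × 630 = 1260
    Σ(formed) = 1260 kJ
  ΔH_2 = 1404 − 1260 = +144 kJ
ΔH_1 − ΔH_2 = −1623 kJ, so reaction 1 has the more negative ΔH; |ΔH_1 − ΔH_2| = 1623 kJ.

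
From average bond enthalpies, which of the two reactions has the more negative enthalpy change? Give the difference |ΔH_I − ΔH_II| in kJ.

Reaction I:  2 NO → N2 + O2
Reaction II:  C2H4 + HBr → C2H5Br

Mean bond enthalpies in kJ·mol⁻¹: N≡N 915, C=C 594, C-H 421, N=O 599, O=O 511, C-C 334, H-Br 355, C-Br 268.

Reaction I:
  Bonds broken (reactants):
    N=O: 2 × 599 = 1198
    Σ(broken) = 1198 kJ
  Bonds formed (products):
    N≡N: 1 × 915 = 915
    O=O: 1 × 511 = 511
    Σ(formed) = 1426 kJ
  ΔH_I = 1198 − 1426 = −228 kJ
Reaction II:
  Bonds broken (reactants):
    C-H: 4 × 421 = 1684
    C=C: 1 × 594 = 594
    H-Br: 1 × 355 = 355
    Σ(broken) = 2633 kJ
  Bonds formed (products):
    C-Br: 1 × 268 = 268
    C-C: 1 × 334 = 334
    C-H: 5 × 421 = 2105
    Σ(formed) = 2707 kJ
  ΔH_II = 2633 − 2707 = −74 kJ
ΔH_I − ΔH_II = −154 kJ, so reaction I has the more negative ΔH; |ΔH_I − ΔH_II| = 154 kJ.

Reaction I, by 154 kJ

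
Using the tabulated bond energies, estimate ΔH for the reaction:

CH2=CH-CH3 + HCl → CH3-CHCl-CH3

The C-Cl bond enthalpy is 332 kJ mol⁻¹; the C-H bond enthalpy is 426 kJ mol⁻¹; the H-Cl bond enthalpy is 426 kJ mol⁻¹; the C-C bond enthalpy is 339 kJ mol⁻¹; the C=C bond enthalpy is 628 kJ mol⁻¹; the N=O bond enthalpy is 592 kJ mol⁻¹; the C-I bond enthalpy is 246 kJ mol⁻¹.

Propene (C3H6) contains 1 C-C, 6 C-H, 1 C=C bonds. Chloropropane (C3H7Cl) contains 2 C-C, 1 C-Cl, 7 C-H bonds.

Bonds broken (reactants):
  C-C: 1 × 339 = 339
  C-H: 6 × 426 = 2556
  C=C: 1 × 628 = 628
  H-Cl: 1 × 426 = 426
  Σ(broken) = 3949 kJ
Bonds formed (products):
  C-C: 2 × 339 = 678
  C-Cl: 1 × 332 = 332
  C-H: 7 × 426 = 2982
  Σ(formed) = 3992 kJ
ΔH = Σ(broken) − Σ(formed) = 3949 − 3992 = −43 kJ

ΔH ≈ −43 kJ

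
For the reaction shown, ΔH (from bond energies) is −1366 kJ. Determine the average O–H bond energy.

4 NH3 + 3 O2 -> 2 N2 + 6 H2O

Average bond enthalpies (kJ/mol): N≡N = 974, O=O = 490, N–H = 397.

Let D be the O–H bond energy.
Σ(broken) = 12×397 + 3×490 = 6234
Σ(formed) = 2×974 + 12×D = 1948 + 12D
ΔH = Σ(broken) − Σ(formed) = (6234) − (1948 + 12D) = +4286 − 12D
Setting this equal to −1366 kJ gives 12D = 5652, so D = 471 kJ/mol.

D(O–H) ≈ 471 kJ/mol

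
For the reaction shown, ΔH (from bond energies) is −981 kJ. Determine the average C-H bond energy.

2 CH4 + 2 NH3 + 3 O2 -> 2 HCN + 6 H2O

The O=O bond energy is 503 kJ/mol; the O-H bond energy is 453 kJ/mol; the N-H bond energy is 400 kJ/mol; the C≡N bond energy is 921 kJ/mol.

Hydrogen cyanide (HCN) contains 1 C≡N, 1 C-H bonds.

D(C-H) ≈ 398 kJ/mol

Let D be the C-H bond energy.
Σ(broken) = 8×D + 6×400 + 3×503 = 3909 + 8D
Σ(formed) = 2×921 + 2×D + 12×453 = 7278 + 2D
ΔH = Σ(broken) − Σ(formed) = (3909 + 8D) − (7278 + 2D) = −3369 + 6D
Setting this equal to −981 kJ gives 6D = 2388, so D = 398 kJ/mol.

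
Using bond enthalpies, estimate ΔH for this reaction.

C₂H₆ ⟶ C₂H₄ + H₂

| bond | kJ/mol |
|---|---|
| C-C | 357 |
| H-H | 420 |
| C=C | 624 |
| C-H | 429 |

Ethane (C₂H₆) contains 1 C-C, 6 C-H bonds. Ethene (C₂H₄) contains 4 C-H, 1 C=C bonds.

ΔH ≈ +171 kJ

Bonds broken (reactants):
  C-C: 1 × 357 = 357
  C-H: 6 × 429 = 2574
  Σ(broken) = 2931 kJ
Bonds formed (products):
  C-H: 4 × 429 = 1716
  C=C: 1 × 624 = 624
  H-H: 1 × 420 = 420
  Σ(formed) = 2760 kJ
ΔH = Σ(broken) − Σ(formed) = 2931 − 2760 = +171 kJ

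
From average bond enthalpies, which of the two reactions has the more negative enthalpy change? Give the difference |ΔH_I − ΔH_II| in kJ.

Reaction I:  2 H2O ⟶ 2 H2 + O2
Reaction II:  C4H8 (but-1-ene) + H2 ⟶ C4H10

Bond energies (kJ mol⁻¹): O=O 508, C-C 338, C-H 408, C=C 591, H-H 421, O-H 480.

Reaction I:
  Bonds broken (reactants):
    O-H: 4 × 480 = 1920
    Σ(broken) = 1920 kJ
  Bonds formed (products):
    H-H: 2 × 421 = 842
    O=O: 1 × 508 = 508
    Σ(formed) = 1350 kJ
  ΔH_I = 1920 − 1350 = +570 kJ
Reaction II:
  Bonds broken (reactants):
    C-C: 2 × 338 = 676
    C-H: 8 × 408 = 3264
    C=C: 1 × 591 = 591
    H-H: 1 × 421 = 421
    Σ(broken) = 4952 kJ
  Bonds formed (products):
    C-C: 3 × 338 = 1014
    C-H: 10 × 408 = 4080
    Σ(formed) = 5094 kJ
  ΔH_II = 4952 − 5094 = −142 kJ
ΔH_I − ΔH_II = +712 kJ, so reaction II has the more negative ΔH; |ΔH_I − ΔH_II| = 712 kJ.

Reaction II, by 712 kJ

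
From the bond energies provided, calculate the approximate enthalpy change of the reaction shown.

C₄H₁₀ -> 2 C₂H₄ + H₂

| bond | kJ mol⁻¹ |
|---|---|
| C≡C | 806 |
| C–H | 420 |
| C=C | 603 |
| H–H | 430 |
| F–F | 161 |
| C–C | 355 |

ΔH ≈ +269 kJ

Bonds broken (reactants):
  C–C: 3 × 355 = 1065
  C–H: 10 × 420 = 4200
  Σ(broken) = 5265 kJ
Bonds formed (products):
  C–H: 8 × 420 = 3360
  C=C: 2 × 603 = 1206
  H–H: 1 × 430 = 430
  Σ(formed) = 4996 kJ
ΔH = Σ(broken) − Σ(formed) = 5265 − 4996 = +269 kJ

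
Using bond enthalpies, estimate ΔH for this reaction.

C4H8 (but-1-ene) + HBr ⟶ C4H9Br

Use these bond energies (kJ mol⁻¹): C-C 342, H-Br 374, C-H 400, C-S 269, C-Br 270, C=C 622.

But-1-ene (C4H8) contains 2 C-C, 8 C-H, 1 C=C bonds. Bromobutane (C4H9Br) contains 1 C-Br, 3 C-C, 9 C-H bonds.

ΔH ≈ −16 kJ

Bonds broken (reactants):
  C-C: 2 × 342 = 684
  C-H: 8 × 400 = 3200
  C=C: 1 × 622 = 622
  H-Br: 1 × 374 = 374
  Σ(broken) = 4880 kJ
Bonds formed (products):
  C-Br: 1 × 270 = 270
  C-C: 3 × 342 = 1026
  C-H: 9 × 400 = 3600
  Σ(formed) = 4896 kJ
ΔH = Σ(broken) − Σ(formed) = 4880 − 4896 = −16 kJ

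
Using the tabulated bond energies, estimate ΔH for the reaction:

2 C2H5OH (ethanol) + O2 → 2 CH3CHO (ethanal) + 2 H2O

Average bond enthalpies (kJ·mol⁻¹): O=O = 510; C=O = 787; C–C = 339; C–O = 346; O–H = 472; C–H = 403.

Bonds broken (reactants):
  C–C: 2 × 339 = 678
  C–H: 10 × 403 = 4030
  C–O: 2 × 346 = 692
  O–H: 2 × 472 = 944
  O=O: 1 × 510 = 510
  Σ(broken) = 6854 kJ
Bonds formed (products):
  C–C: 2 × 339 = 678
  C–H: 8 × 403 = 3224
  C=O: 2 × 787 = 1574
  O–H: 4 × 472 = 1888
  Σ(formed) = 7364 kJ
ΔH = Σ(broken) − Σ(formed) = 6854 − 7364 = −510 kJ

ΔH ≈ −510 kJ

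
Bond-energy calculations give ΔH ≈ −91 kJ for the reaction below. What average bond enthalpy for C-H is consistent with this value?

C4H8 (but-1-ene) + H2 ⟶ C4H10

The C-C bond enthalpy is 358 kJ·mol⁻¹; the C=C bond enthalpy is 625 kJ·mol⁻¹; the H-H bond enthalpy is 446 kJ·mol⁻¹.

Let D be the C-H bond energy.
Σ(broken) = 2×358 + 8×D + 1×625 + 1×446 = 1787 + 8D
Σ(formed) = 3×358 + 10×D = 1074 + 10D
ΔH = Σ(broken) − Σ(formed) = (1787 + 8D) − (1074 + 10D) = +713 − 2D
Setting this equal to −91 kJ gives 2D = 804, so D = 402 kJ/mol.

D(C-H) ≈ 402 kJ/mol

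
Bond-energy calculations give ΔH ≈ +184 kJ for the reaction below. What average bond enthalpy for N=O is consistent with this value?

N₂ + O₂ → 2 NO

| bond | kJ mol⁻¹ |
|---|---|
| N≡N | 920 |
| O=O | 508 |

D(N=O) ≈ 622 kJ/mol

Let D be the N=O bond energy.
Σ(broken) = 1×920 + 1×508 = 1428
Σ(formed) = 2×D = 2D
ΔH = Σ(broken) − Σ(formed) = (1428) − (2D) = +1428 − 2D
Setting this equal to +184 kJ gives 2D = 1244, so D = 622 kJ/mol.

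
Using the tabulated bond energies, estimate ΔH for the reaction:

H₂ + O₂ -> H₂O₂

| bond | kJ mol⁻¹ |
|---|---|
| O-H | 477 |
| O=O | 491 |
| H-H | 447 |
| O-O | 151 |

ΔH ≈ −167 kJ

Bonds broken (reactants):
  H-H: 1 × 447 = 447
  O=O: 1 × 491 = 491
  Σ(broken) = 938 kJ
Bonds formed (products):
  O-H: 2 × 477 = 954
  O-O: 1 × 151 = 151
  Σ(formed) = 1105 kJ
ΔH = Σ(broken) − Σ(formed) = 938 − 1105 = −167 kJ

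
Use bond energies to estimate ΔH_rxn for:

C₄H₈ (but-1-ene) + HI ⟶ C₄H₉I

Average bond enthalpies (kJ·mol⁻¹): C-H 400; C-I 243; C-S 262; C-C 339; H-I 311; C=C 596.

ΔH ≈ −75 kJ

Bonds broken (reactants):
  C-C: 2 × 339 = 678
  C-H: 8 × 400 = 3200
  C=C: 1 × 596 = 596
  H-I: 1 × 311 = 311
  Σ(broken) = 4785 kJ
Bonds formed (products):
  C-C: 3 × 339 = 1017
  C-H: 9 × 400 = 3600
  C-I: 1 × 243 = 243
  Σ(formed) = 4860 kJ
ΔH = Σ(broken) − Σ(formed) = 4785 − 4860 = −75 kJ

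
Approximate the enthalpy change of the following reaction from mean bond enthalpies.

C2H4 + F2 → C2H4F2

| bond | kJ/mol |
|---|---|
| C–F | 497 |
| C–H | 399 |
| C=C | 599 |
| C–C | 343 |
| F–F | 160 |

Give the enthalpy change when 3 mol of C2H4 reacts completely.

Bonds broken (reactants):
  C–H: 4 × 399 = 1596
  C=C: 1 × 599 = 599
  F–F: 1 × 160 = 160
  Σ(broken) = 2355 kJ
Bonds formed (products):
  C–C: 1 × 343 = 343
  C–F: 2 × 497 = 994
  C–H: 4 × 399 = 1596
  Σ(formed) = 2933 kJ
ΔH = Σ(broken) − Σ(formed) = 2355 − 2933 = −578 kJ
For 3× the reaction as written: 3 × (−578) = −1734 kJ

ΔH = −1734 kJ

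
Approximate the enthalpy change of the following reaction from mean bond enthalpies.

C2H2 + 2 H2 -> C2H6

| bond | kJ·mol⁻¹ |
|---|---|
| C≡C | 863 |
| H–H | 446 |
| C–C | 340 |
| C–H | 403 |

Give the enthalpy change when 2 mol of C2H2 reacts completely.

Bonds broken (reactants):
  C≡C: 1 × 863 = 863
  C–H: 2 × 403 = 806
  H–H: 2 × 446 = 892
  Σ(broken) = 2561 kJ
Bonds formed (products):
  C–C: 1 × 340 = 340
  C–H: 6 × 403 = 2418
  Σ(formed) = 2758 kJ
ΔH = Σ(broken) − Σ(formed) = 2561 − 2758 = −197 kJ
For 2× the reaction as written: 2 × (−197) = −394 kJ

ΔH = −394 kJ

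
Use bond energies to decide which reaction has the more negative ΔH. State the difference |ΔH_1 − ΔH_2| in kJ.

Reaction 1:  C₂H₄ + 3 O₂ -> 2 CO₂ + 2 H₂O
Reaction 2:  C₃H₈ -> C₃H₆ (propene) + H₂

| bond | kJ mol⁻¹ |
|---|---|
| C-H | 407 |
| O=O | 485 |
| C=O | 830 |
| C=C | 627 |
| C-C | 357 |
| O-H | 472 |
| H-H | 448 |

Reaction 1:
  Bonds broken (reactants):
    C-H: 4 × 407 = 1628
    C=C: 1 × 627 = 627
    O=O: 3 × 485 = 1455
    Σ(broken) = 3710 kJ
  Bonds formed (products):
    C=O: 4 × 830 = 3320
    O-H: 4 × 472 = 1888
    Σ(formed) = 5208 kJ
  ΔH_1 = 3710 − 5208 = −1498 kJ
Reaction 2:
  Bonds broken (reactants):
    C-C: 2 × 357 = 714
    C-H: 8 × 407 = 3256
    Σ(broken) = 3970 kJ
  Bonds formed (products):
    C-C: 1 × 357 = 357
    C-H: 6 × 407 = 2442
    C=C: 1 × 627 = 627
    H-H: 1 × 448 = 448
    Σ(formed) = 3874 kJ
  ΔH_2 = 3970 − 3874 = +96 kJ
ΔH_1 − ΔH_2 = −1594 kJ, so reaction 1 has the more negative ΔH; |ΔH_1 − ΔH_2| = 1594 kJ.

Reaction 1, by 1594 kJ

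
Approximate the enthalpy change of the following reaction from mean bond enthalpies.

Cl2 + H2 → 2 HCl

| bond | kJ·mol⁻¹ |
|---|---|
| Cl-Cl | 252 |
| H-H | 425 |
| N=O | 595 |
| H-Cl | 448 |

ΔH ≈ −219 kJ

Bonds broken (reactants):
  Cl-Cl: 1 × 252 = 252
  H-H: 1 × 425 = 425
  Σ(broken) = 677 kJ
Bonds formed (products):
  H-Cl: 2 × 448 = 896
  Σ(formed) = 896 kJ
ΔH = Σ(broken) − Σ(formed) = 677 − 896 = −219 kJ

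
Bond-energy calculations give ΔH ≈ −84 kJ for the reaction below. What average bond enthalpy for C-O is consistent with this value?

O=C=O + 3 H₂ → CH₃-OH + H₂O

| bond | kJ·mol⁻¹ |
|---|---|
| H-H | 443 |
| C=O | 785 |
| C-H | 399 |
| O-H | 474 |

Let D be the C-O bond energy.
Σ(broken) = 2×785 + 3×443 = 2899
Σ(formed) = 3×399 + 1×D + 3×474 = 2619 + D
ΔH = Σ(broken) − Σ(formed) = (2899) − (2619 + D) = +280 − D
Setting this equal to −84 kJ gives D = 364 kJ/mol.

D(C-O) ≈ 364 kJ/mol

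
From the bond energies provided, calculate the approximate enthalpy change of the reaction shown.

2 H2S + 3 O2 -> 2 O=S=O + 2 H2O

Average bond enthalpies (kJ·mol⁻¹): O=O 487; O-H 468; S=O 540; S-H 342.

Bonds broken (reactants):
  O=O: 3 × 487 = 1461
  S-H: 4 × 342 = 1368
  Σ(broken) = 2829 kJ
Bonds formed (products):
  O-H: 4 × 468 = 1872
  S=O: 4 × 540 = 2160
  Σ(formed) = 4032 kJ
ΔH = Σ(broken) − Σ(formed) = 2829 − 4032 = −1203 kJ

ΔH ≈ −1203 kJ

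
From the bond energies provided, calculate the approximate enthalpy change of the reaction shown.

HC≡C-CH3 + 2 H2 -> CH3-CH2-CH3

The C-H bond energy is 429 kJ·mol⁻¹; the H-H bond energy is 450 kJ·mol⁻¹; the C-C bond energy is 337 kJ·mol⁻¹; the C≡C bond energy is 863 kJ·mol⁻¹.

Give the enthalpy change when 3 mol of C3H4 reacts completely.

Bonds broken (reactants):
  C≡C: 1 × 863 = 863
  C-C: 1 × 337 = 337
  C-H: 4 × 429 = 1716
  H-H: 2 × 450 = 900
  Σ(broken) = 3816 kJ
Bonds formed (products):
  C-C: 2 × 337 = 674
  C-H: 8 × 429 = 3432
  Σ(formed) = 4106 kJ
ΔH = Σ(broken) − Σ(formed) = 3816 − 4106 = −290 kJ
For 3× the reaction as written: 3 × (−290) = −870 kJ

ΔH = −870 kJ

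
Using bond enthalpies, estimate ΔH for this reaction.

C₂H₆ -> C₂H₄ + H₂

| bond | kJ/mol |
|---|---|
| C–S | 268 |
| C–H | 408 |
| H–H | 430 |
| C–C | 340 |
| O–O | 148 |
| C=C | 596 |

ΔH ≈ +130 kJ

Bonds broken (reactants):
  C–C: 1 × 340 = 340
  C–H: 6 × 408 = 2448
  Σ(broken) = 2788 kJ
Bonds formed (products):
  C–H: 4 × 408 = 1632
  C=C: 1 × 596 = 596
  H–H: 1 × 430 = 430
  Σ(formed) = 2658 kJ
ΔH = Σ(broken) − Σ(formed) = 2788 − 2658 = +130 kJ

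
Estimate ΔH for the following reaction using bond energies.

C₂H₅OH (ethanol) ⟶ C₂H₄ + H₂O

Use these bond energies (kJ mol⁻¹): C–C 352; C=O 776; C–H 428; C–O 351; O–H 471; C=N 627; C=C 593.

Bonds broken (reactants):
  C–C: 1 × 352 = 352
  C–H: 5 × 428 = 2140
  C–O: 1 × 351 = 351
  O–H: 1 × 471 = 471
  Σ(broken) = 3314 kJ
Bonds formed (products):
  C–H: 4 × 428 = 1712
  C=C: 1 × 593 = 593
  O–H: 2 × 471 = 942
  Σ(formed) = 3247 kJ
ΔH = Σ(broken) − Σ(formed) = 3314 − 3247 = +67 kJ

ΔH ≈ +67 kJ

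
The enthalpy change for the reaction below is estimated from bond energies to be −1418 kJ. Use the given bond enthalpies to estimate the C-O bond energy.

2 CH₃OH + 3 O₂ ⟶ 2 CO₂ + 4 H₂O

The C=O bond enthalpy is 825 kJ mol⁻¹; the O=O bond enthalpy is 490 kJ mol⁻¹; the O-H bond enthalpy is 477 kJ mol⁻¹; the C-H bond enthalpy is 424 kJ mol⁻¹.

Let D be the C-O bond energy.
Σ(broken) = 6×424 + 2×D + 2×477 + 3×490 = 4968 + 2D
Σ(formed) = 4×825 + 8×477 = 7116
ΔH = Σ(broken) − Σ(formed) = (4968 + 2D) − (7116) = −2148 + 2D
Setting this equal to −1418 kJ gives 2D = 730, so D = 365 kJ/mol.

D(C-O) ≈ 365 kJ/mol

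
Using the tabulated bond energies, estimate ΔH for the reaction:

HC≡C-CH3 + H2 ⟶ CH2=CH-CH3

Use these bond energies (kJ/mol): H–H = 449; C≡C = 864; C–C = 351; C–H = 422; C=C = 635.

ΔH ≈ −166 kJ

Bonds broken (reactants):
  C≡C: 1 × 864 = 864
  C–C: 1 × 351 = 351
  C–H: 4 × 422 = 1688
  H–H: 1 × 449 = 449
  Σ(broken) = 3352 kJ
Bonds formed (products):
  C–C: 1 × 351 = 351
  C–H: 6 × 422 = 2532
  C=C: 1 × 635 = 635
  Σ(formed) = 3518 kJ
ΔH = Σ(broken) − Σ(formed) = 3352 − 3518 = −166 kJ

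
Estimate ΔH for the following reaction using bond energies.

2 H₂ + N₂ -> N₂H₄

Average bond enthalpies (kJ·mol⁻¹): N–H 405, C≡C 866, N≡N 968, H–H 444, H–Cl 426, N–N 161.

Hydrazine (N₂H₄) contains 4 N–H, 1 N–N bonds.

Bonds broken (reactants):
  H–H: 2 × 444 = 888
  N≡N: 1 × 968 = 968
  Σ(broken) = 1856 kJ
Bonds formed (products):
  N–H: 4 × 405 = 1620
  N–N: 1 × 161 = 161
  Σ(formed) = 1781 kJ
ΔH = Σ(broken) − Σ(formed) = 1856 − 1781 = +75 kJ

ΔH ≈ +75 kJ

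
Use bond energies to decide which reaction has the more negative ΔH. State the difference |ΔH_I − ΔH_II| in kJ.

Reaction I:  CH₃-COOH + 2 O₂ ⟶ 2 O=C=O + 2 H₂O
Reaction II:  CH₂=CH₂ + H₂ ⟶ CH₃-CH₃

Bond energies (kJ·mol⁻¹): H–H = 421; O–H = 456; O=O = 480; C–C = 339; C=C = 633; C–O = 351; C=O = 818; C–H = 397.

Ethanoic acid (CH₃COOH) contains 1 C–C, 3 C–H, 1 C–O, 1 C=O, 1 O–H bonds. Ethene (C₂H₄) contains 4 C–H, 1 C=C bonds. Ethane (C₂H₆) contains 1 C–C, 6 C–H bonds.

Reaction I, by 902 kJ

Reaction I:
  Bonds broken (reactants):
    C–C: 1 × 339 = 339
    C–H: 3 × 397 = 1191
    C–O: 1 × 351 = 351
    C=O: 1 × 818 = 818
    O–H: 1 × 456 = 456
    O=O: 2 × 480 = 960
    Σ(broken) = 4115 kJ
  Bonds formed (products):
    C=O: 4 × 818 = 3272
    O–H: 4 × 456 = 1824
    Σ(formed) = 5096 kJ
  ΔH_I = 4115 − 5096 = −981 kJ
Reaction II:
  Bonds broken (reactants):
    C–H: 4 × 397 = 1588
    C=C: 1 × 633 = 633
    H–H: 1 × 421 = 421
    Σ(broken) = 2642 kJ
  Bonds formed (products):
    C–C: 1 × 339 = 339
    C–H: 6 × 397 = 2382
    Σ(formed) = 2721 kJ
  ΔH_II = 2642 − 2721 = −79 kJ
ΔH_I − ΔH_II = −902 kJ, so reaction I has the more negative ΔH; |ΔH_I − ΔH_II| = 902 kJ.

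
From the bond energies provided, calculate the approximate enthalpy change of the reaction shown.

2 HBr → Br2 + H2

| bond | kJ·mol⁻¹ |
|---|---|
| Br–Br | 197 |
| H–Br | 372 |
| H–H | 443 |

ΔH ≈ +104 kJ

Bonds broken (reactants):
  H–Br: 2 × 372 = 744
  Σ(broken) = 744 kJ
Bonds formed (products):
  Br–Br: 1 × 197 = 197
  H–H: 1 × 443 = 443
  Σ(formed) = 640 kJ
ΔH = Σ(broken) − Σ(formed) = 744 − 640 = +104 kJ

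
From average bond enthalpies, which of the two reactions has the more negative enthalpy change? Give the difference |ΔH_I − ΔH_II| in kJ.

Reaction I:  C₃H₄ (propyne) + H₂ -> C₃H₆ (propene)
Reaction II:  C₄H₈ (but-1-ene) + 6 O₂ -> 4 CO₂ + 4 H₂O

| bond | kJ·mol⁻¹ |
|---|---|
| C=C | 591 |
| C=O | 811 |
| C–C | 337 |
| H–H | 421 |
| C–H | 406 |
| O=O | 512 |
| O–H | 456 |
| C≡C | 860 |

Reaction I:
  Bonds broken (reactants):
    C≡C: 1 × 860 = 860
    C–C: 1 × 337 = 337
    C–H: 4 × 406 = 1624
    H–H: 1 × 421 = 421
    Σ(broken) = 3242 kJ
  Bonds formed (products):
    C–C: 1 × 337 = 337
    C–H: 6 × 406 = 2436
    C=C: 1 × 591 = 591
    Σ(formed) = 3364 kJ
  ΔH_I = 3242 − 3364 = −122 kJ
Reaction II:
  Bonds broken (reactants):
    C–C: 2 × 337 = 674
    C–H: 8 × 406 = 3248
    C=C: 1 × 591 = 591
    O=O: 6 × 512 = 3072
    Σ(broken) = 7585 kJ
  Bonds formed (products):
    C=O: 8 × 811 = 6488
    O–H: 8 × 456 = 3648
    Σ(formed) = 10136 kJ
  ΔH_II = 7585 − 10136 = −2551 kJ
ΔH_I − ΔH_II = +2429 kJ, so reaction II has the more negative ΔH; |ΔH_I − ΔH_II| = 2429 kJ.

Reaction II, by 2429 kJ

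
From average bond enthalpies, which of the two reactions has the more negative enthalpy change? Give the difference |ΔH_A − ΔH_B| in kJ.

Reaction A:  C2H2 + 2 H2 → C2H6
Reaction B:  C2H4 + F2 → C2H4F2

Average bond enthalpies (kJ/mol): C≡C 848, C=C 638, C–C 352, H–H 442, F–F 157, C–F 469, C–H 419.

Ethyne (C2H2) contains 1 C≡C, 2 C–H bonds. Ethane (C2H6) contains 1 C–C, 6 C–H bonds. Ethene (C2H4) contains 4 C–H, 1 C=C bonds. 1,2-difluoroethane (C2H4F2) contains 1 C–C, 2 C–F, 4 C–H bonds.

Reaction B, by 199 kJ

Reaction A:
  Bonds broken (reactants):
    C≡C: 1 × 848 = 848
    C–H: 2 × 419 = 838
    H–H: 2 × 442 = 884
    Σ(broken) = 2570 kJ
  Bonds formed (products):
    C–C: 1 × 352 = 352
    C–H: 6 × 419 = 2514
    Σ(formed) = 2866 kJ
  ΔH_A = 2570 − 2866 = −296 kJ
Reaction B:
  Bonds broken (reactants):
    C–H: 4 × 419 = 1676
    C=C: 1 × 638 = 638
    F–F: 1 × 157 = 157
    Σ(broken) = 2471 kJ
  Bonds formed (products):
    C–C: 1 × 352 = 352
    C–F: 2 × 469 = 938
    C–H: 4 × 419 = 1676
    Σ(formed) = 2966 kJ
  ΔH_B = 2471 − 2966 = −495 kJ
ΔH_A − ΔH_B = +199 kJ, so reaction B has the more negative ΔH; |ΔH_A − ΔH_B| = 199 kJ.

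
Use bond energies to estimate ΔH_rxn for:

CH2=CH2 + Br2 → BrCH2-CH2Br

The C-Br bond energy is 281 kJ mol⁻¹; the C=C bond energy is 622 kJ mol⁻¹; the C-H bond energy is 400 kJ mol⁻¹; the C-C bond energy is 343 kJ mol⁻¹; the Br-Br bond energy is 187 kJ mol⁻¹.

ΔH ≈ −96 kJ

Bonds broken (reactants):
  Br-Br: 1 × 187 = 187
  C-H: 4 × 400 = 1600
  C=C: 1 × 622 = 622
  Σ(broken) = 2409 kJ
Bonds formed (products):
  C-Br: 2 × 281 = 562
  C-C: 1 × 343 = 343
  C-H: 4 × 400 = 1600
  Σ(formed) = 2505 kJ
ΔH = Σ(broken) − Σ(formed) = 2409 − 2505 = −96 kJ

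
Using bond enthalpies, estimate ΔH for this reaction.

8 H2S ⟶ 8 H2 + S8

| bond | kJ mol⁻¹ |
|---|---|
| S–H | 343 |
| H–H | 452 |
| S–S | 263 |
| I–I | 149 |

Bonds broken (reactants):
  S–H: 16 × 343 = 5488
  Σ(broken) = 5488 kJ
Bonds formed (products):
  H–H: 8 × 452 = 3616
  S–S: 8 × 263 = 2104
  Σ(formed) = 5720 kJ
ΔH = Σ(broken) − Σ(formed) = 5488 − 5720 = −232 kJ

ΔH ≈ −232 kJ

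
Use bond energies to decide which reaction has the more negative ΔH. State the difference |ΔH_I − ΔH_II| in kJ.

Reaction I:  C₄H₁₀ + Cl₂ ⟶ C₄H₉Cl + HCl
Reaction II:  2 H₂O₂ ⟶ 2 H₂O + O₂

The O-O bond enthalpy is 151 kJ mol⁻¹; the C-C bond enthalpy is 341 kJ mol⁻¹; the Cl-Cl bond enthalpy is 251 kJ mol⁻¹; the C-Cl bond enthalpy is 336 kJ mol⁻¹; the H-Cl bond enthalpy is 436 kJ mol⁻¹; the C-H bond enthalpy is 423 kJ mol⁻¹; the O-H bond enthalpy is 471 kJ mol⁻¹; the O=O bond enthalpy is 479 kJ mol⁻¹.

Reaction I:
  Bonds broken (reactants):
    C-C: 3 × 341 = 1023
    C-H: 10 × 423 = 4230
    Cl-Cl: 1 × 251 = 251
    Σ(broken) = 5504 kJ
  Bonds formed (products):
    C-C: 3 × 341 = 1023
    C-Cl: 1 × 336 = 336
    C-H: 9 × 423 = 3807
    H-Cl: 1 × 436 = 436
    Σ(formed) = 5602 kJ
  ΔH_I = 5504 − 5602 = −98 kJ
Reaction II:
  Bonds broken (reactants):
    O-H: 4 × 471 = 1884
    O-O: 2 × 151 = 302
    Σ(broken) = 2186 kJ
  Bonds formed (products):
    O-H: 4 × 471 = 1884
    O=O: 1 × 479 = 479
    Σ(formed) = 2363 kJ
  ΔH_II = 2186 − 2363 = −177 kJ
ΔH_I − ΔH_II = +79 kJ, so reaction II has the more negative ΔH; |ΔH_I − ΔH_II| = 79 kJ.

Reaction II, by 79 kJ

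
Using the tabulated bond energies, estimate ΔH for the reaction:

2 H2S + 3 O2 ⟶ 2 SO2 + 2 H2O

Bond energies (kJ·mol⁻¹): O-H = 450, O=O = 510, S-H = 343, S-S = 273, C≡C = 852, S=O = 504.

Bonds broken (reactants):
  O=O: 3 × 510 = 1530
  S-H: 4 × 343 = 1372
  Σ(broken) = 2902 kJ
Bonds formed (products):
  O-H: 4 × 450 = 1800
  S=O: 4 × 504 = 2016
  Σ(formed) = 3816 kJ
ΔH = Σ(broken) − Σ(formed) = 2902 − 3816 = −914 kJ

ΔH ≈ −914 kJ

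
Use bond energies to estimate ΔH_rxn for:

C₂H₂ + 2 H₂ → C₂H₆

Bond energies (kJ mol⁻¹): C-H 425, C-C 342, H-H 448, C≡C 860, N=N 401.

ΔH ≈ −286 kJ

Bonds broken (reactants):
  C≡C: 1 × 860 = 860
  C-H: 2 × 425 = 850
  H-H: 2 × 448 = 896
  Σ(broken) = 2606 kJ
Bonds formed (products):
  C-C: 1 × 342 = 342
  C-H: 6 × 425 = 2550
  Σ(formed) = 2892 kJ
ΔH = Σ(broken) − Σ(formed) = 2606 − 2892 = −286 kJ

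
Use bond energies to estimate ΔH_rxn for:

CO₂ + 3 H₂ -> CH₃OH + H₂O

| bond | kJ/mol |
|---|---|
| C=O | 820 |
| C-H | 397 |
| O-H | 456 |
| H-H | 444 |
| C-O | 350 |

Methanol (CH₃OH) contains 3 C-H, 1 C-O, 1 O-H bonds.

Bonds broken (reactants):
  C=O: 2 × 820 = 1640
  H-H: 3 × 444 = 1332
  Σ(broken) = 2972 kJ
Bonds formed (products):
  C-H: 3 × 397 = 1191
  C-O: 1 × 350 = 350
  O-H: 3 × 456 = 1368
  Σ(formed) = 2909 kJ
ΔH = Σ(broken) − Σ(formed) = 2972 − 2909 = +63 kJ

ΔH ≈ +63 kJ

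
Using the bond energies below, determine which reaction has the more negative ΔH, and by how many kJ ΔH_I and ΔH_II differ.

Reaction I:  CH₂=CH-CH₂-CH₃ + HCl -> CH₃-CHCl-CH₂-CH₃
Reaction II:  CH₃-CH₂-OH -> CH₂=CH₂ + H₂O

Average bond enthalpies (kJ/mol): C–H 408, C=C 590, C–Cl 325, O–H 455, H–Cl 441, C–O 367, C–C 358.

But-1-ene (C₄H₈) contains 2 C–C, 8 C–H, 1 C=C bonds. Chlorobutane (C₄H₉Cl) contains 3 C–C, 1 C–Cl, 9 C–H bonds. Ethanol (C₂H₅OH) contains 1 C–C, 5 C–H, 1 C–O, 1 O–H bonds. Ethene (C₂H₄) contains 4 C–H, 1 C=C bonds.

Reaction I:
  Bonds broken (reactants):
    C–C: 2 × 358 = 716
    C–H: 8 × 408 = 3264
    C=C: 1 × 590 = 590
    H–Cl: 1 × 441 = 441
    Σ(broken) = 5011 kJ
  Bonds formed (products):
    C–C: 3 × 358 = 1074
    C–Cl: 1 × 325 = 325
    C–H: 9 × 408 = 3672
    Σ(formed) = 5071 kJ
  ΔH_I = 5011 − 5071 = −60 kJ
Reaction II:
  Bonds broken (reactants):
    C–C: 1 × 358 = 358
    C–H: 5 × 408 = 2040
    C–O: 1 × 367 = 367
    O–H: 1 × 455 = 455
    Σ(broken) = 3220 kJ
  Bonds formed (products):
    C–H: 4 × 408 = 1632
    C=C: 1 × 590 = 590
    O–H: 2 × 455 = 910
    Σ(formed) = 3132 kJ
  ΔH_II = 3220 − 3132 = +88 kJ
ΔH_I − ΔH_II = −148 kJ, so reaction I has the more negative ΔH; |ΔH_I − ΔH_II| = 148 kJ.

Reaction I, by 148 kJ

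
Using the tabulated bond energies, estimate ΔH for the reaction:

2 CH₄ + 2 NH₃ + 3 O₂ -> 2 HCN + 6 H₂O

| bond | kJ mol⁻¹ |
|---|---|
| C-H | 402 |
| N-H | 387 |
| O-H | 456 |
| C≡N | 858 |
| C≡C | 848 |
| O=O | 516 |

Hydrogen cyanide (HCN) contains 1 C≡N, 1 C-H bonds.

ΔH ≈ −906 kJ

Bonds broken (reactants):
  C-H: 8 × 402 = 3216
  N-H: 6 × 387 = 2322
  O=O: 3 × 516 = 1548
  Σ(broken) = 7086 kJ
Bonds formed (products):
  C≡N: 2 × 858 = 1716
  C-H: 2 × 402 = 804
  O-H: 12 × 456 = 5472
  Σ(formed) = 7992 kJ
ΔH = Σ(broken) − Σ(formed) = 7086 − 7992 = −906 kJ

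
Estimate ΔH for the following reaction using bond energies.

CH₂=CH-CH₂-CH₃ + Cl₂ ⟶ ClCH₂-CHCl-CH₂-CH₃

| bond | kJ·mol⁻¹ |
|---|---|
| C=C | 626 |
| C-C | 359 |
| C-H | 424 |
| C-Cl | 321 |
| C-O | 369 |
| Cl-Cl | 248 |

Bonds broken (reactants):
  C-C: 2 × 359 = 718
  C-H: 8 × 424 = 3392
  C=C: 1 × 626 = 626
  Cl-Cl: 1 × 248 = 248
  Σ(broken) = 4984 kJ
Bonds formed (products):
  C-C: 3 × 359 = 1077
  C-Cl: 2 × 321 = 642
  C-H: 8 × 424 = 3392
  Σ(formed) = 5111 kJ
ΔH = Σ(broken) − Σ(formed) = 4984 − 5111 = −127 kJ

ΔH ≈ −127 kJ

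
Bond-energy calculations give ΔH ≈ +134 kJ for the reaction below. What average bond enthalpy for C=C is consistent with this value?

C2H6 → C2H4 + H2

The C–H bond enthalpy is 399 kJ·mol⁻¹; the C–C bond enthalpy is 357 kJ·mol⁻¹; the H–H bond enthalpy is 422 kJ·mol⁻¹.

D(C=C) ≈ 599 kJ/mol

Let D be the C=C bond energy.
Σ(broken) = 1×357 + 6×399 = 2751
Σ(formed) = 4×399 + 1×D + 1×422 = 2018 + D
ΔH = Σ(broken) − Σ(formed) = (2751) − (2018 + D) = +733 − D
Setting this equal to +134 kJ gives D = 599 kJ/mol.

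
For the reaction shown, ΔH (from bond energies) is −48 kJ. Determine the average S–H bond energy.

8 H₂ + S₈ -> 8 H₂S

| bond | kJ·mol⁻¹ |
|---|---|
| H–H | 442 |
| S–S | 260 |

D(S–H) ≈ 354 kJ/mol

Let D be the S–H bond energy.
Σ(broken) = 8×442 + 8×260 = 5616
Σ(formed) = 16×D = 16D
ΔH = Σ(broken) − Σ(formed) = (5616) − (16D) = +5616 − 16D
Setting this equal to −48 kJ gives 16D = 5664, so D = 354 kJ/mol.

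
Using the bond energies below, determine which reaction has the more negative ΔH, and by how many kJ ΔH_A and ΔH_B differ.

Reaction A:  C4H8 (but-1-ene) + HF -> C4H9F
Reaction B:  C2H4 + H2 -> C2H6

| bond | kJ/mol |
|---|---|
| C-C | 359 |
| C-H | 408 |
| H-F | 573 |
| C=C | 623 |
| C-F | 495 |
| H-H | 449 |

Reaction A:
  Bonds broken (reactants):
    C-C: 2 × 359 = 718
    C-H: 8 × 408 = 3264
    C=C: 1 × 623 = 623
    H-F: 1 × 573 = 573
    Σ(broken) = 5178 kJ
  Bonds formed (products):
    C-C: 3 × 359 = 1077
    C-F: 1 × 495 = 495
    C-H: 9 × 408 = 3672
    Σ(formed) = 5244 kJ
  ΔH_A = 5178 − 5244 = −66 kJ
Reaction B:
  Bonds broken (reactants):
    C-H: 4 × 408 = 1632
    C=C: 1 × 623 = 623
    H-H: 1 × 449 = 449
    Σ(broken) = 2704 kJ
  Bonds formed (products):
    C-C: 1 × 359 = 359
    C-H: 6 × 408 = 2448
    Σ(formed) = 2807 kJ
  ΔH_B = 2704 − 2807 = −103 kJ
ΔH_A − ΔH_B = +37 kJ, so reaction B has the more negative ΔH; |ΔH_A − ΔH_B| = 37 kJ.

Reaction B, by 37 kJ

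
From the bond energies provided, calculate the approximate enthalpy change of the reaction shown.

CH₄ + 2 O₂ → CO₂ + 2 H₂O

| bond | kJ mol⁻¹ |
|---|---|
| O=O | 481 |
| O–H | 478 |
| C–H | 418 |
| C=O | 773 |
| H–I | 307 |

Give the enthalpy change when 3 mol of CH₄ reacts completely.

Bonds broken (reactants):
  C–H: 4 × 418 = 1672
  O=O: 2 × 481 = 962
  Σ(broken) = 2634 kJ
Bonds formed (products):
  C=O: 2 × 773 = 1546
  O–H: 4 × 478 = 1912
  Σ(formed) = 3458 kJ
ΔH = Σ(broken) − Σ(formed) = 2634 − 3458 = −824 kJ
For 3× the reaction as written: 3 × (−824) = −2472 kJ

ΔH = −2472 kJ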